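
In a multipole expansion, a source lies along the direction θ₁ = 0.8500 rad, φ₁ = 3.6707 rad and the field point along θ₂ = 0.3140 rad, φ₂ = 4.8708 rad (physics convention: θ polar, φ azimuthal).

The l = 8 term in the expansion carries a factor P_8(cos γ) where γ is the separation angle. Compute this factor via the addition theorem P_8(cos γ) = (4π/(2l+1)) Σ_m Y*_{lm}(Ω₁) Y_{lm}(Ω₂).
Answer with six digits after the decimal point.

Summing Y*_{l m}(θ₁,φ₁)·Y_{l m}(θ₂,φ₂) over m ∈ [−8, 8]; prefactor 4π/(2·8+1) = 0.739198:
  [-8]  conj(Y_{8,-8})(Ω₁) = (-0.024134, -0.046410) ; Y_{8,-8}(Ω₂) = (0.000013, -0.000041) ; Δ = (-0.000002, 0.000000)
  [-7]  conj(Y_{8,-7})(Ω₁) = (0.155525, 0.097975) ; Y_{8,-7}(Ω₂) = (-0.000471, -0.000234) ; Δ = (-0.000050, -0.000083)
  [-6]  conj(Y_{8,-6})(Ω₁) = (-0.374331, -0.012377) ; Y_{8,-6}(Ω₂) = (-0.002388, 0.003342) ; Δ = (0.000935, -0.001222)
  [-5]  conj(Y_{8,-5})(Ω₁) = (0.399172, -0.216029) ; Y_{8,-5}(Ω₂) = (0.016355, 0.016138) ; Δ = (0.010015, 0.002909)
  [-4]  conj(Y_{8,-4})(Ω₁) = (-0.112265, 0.184916) ; Y_{8,-4}(Ω₂) = (0.076094, -0.055907) ; Δ = (0.001795, 0.020348)
  [-3]  conj(Y_{8,-3})(Ω₁) = (-0.003739, 0.226237) ; Y_{8,-3}(Ω₂) = (-0.127615, -0.248005) ; Δ = (0.056585, -0.027944)
  [-2]  conj(Y_{8,-2})(Ω₁) = (-0.173152, -0.307687) ; Y_{8,-2}(Ω₂) = (-0.517198, 0.169572) ; Δ = (0.141729, 0.129773)
  [-1]  conj(Y_{8,-1})(Ω₁) = (-0.061657, -0.036052) ; Y_{8,-1}(Ω₂) = (0.083683, 0.523838) ; Δ = (0.013726, -0.035315)
  [+0]  conj(Y_{8,0})(Ω₁) = (0.362913, -0.000000) ; Y_{8,0}(Ω₂) = (-0.151647, 0.000000) ; Δ = (-0.055035, 0.000000)
  [+1]  conj(Y_{8,1})(Ω₁) = (0.061657, -0.036052) ; Y_{8,1}(Ω₂) = (-0.083683, 0.523838) ; Δ = (0.013726, 0.035315)
  [+2]  conj(Y_{8,2})(Ω₁) = (-0.173152, 0.307687) ; Y_{8,2}(Ω₂) = (-0.517198, -0.169572) ; Δ = (0.141729, -0.129773)
  [+3]  conj(Y_{8,3})(Ω₁) = (0.003739, 0.226237) ; Y_{8,3}(Ω₂) = (0.127615, -0.248005) ; Δ = (0.056585, 0.027944)
  [+4]  conj(Y_{8,4})(Ω₁) = (-0.112265, -0.184916) ; Y_{8,4}(Ω₂) = (0.076094, 0.055907) ; Δ = (0.001795, -0.020348)
  [+5]  conj(Y_{8,5})(Ω₁) = (-0.399172, -0.216029) ; Y_{8,5}(Ω₂) = (-0.016355, 0.016138) ; Δ = (0.010015, -0.002909)
  [+6]  conj(Y_{8,6})(Ω₁) = (-0.374331, 0.012377) ; Y_{8,6}(Ω₂) = (-0.002388, -0.003342) ; Δ = (0.000935, 0.001222)
  [+7]  conj(Y_{8,7})(Ω₁) = (-0.155525, 0.097975) ; Y_{8,7}(Ω₂) = (0.000471, -0.000234) ; Δ = (-0.000050, 0.000083)
  [+8]  conj(Y_{8,8})(Ω₁) = (-0.024134, 0.046410) ; Y_{8,8}(Ω₂) = (0.000013, 0.000041) ; Δ = (-0.000002, -0.000000)
Σ over m = (0.394430, -0.000000); ×(4π/17) → (0.291562, -0.000000). Real part: 0.291562

0.291562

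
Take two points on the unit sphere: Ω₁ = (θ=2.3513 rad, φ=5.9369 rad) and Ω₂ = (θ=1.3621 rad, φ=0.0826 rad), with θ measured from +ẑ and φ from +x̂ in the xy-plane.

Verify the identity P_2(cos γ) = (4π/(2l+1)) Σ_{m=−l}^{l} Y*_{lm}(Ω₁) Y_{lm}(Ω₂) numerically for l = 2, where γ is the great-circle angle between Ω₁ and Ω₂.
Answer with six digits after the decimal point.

Addition theorem: P_2(cos γ) = (4π/5) Σ_m Y*_{lm}(Ω₁) Y_{lm}(Ω₂), m = −2…2:
  term(m=-2) = +0.047163-0.054536i   from Y*(Ω₁)=+0.150095-0.124529i, Y(Ω₂)=+0.364660-0.060796i
  term(m=-1) = -0.055005+0.025152i   from Y*(Ω₁)=-0.363328+0.131097i, Y(Ω₂)=+0.156053-0.012919i
  term(m=+0) = -0.042059+0.000000i   from Y*(Ω₁)=+0.153065-0.000000i, Y(Ω₂)=-0.274777+0.000000i
  term(m=+1) = -0.055005-0.025152i   from Y*(Ω₁)=+0.363328+0.131097i, Y(Ω₂)=-0.156053-0.012919i
  term(m=+2) = +0.047163+0.054536i   from Y*(Ω₁)=+0.150095+0.124529i, Y(Ω₂)=+0.364660+0.060796i
Σ over m = -0.057743+0.000000i; ×(4π/5) → -0.145123+0.000000i. Real part: -0.145123

-0.145123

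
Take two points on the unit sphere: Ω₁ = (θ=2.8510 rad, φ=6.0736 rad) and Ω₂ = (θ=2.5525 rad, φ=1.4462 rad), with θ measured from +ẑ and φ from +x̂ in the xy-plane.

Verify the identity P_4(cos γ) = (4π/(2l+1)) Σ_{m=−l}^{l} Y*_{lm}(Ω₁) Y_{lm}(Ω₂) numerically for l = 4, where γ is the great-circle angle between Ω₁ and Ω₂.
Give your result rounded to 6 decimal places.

-0.279433

Term-by-term m-sum for l=4 (normalisation 4π/9 = 1.396263):
  m=-4: 0.00199 - 0.00222j × 0.03704 + 0.02016j = 0.00012 - 0.00004j  (running Σ = 0.00012 - 0.00004j)
  m=-3: -0.02281 + 0.01659j × 0.06518 - 0.16617j = 0.00127 + 0.00487j  (running Σ = 0.00139 + 0.00483j)
  m=-2: 0.13609 - 0.06064j × -0.38421 - 0.09777j = -0.05822 + 0.00999j  (running Σ = -0.05683 + 0.01482j)
  m=-1: -0.43510 + 0.09255j × -0.04995 + 0.39881j = -0.01518 - 0.17815j  (running Σ = -0.07201 - 0.16333j)
  m=0: 0.52386 + 0.00000j × -0.10712 + 0.00000j = -0.05612 + 0.00000j  (running Σ = -0.12812 - 0.16333j)
  m=1: 0.43510 + 0.09255j × 0.04995 + 0.39881j = -0.01518 + 0.17815j  (running Σ = -0.14330 + 0.01482j)
  m=2: 0.13609 + 0.06064j × -0.38421 + 0.09777j = -0.05822 - 0.00999j  (running Σ = -0.20152 + 0.00483j)
  m=3: 0.02281 + 0.01659j × -0.06518 - 0.16617j = 0.00127 - 0.00487j  (running Σ = -0.20025 - 0.00004j)
  m=4: 0.00199 + 0.00222j × 0.03704 - 0.02016j = 0.00012 + 0.00004j  (running Σ = -0.20013 + 0.00000j)
Total Σ_m = -0.20013 + 0.00000j. Multiply by 1.396263: -0.27943 + 0.00000j. P_4(cos γ) = -0.279433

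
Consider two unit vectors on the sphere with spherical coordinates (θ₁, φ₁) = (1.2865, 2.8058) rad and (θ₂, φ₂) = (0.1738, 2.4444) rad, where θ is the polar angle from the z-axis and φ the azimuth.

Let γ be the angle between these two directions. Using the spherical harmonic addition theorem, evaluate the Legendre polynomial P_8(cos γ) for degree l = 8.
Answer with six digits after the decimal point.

-0.227763

Term-by-term m-sum for l=8 (normalisation 4π/17 = 0.739198):
  m=-8: (-0.333563, -0.163295) × (0.000000, -0.000000) = (-0.000000, 0.000000)  (running Σ = (-0.000000, 0.000000))
  m=-7: (0.305215, 0.308681) × (-0.000002, 0.000009) = (-0.000003, 0.000002)  (running Σ = (-0.000003, 0.000002))
  m=-6: (-0.022766, -0.047866) × (-0.000069, -0.000118) = (-0.000004, 0.000006)  (running Σ = (-0.000008, 0.000008))
  m=-5: (-0.036511, -0.336223) × (0.001347, 0.000483) = (0.000113, -0.000470)  (running Σ = (0.000106, -0.000462))
  m=-4: (-0.041677, 0.179919) × (-0.010489, 0.003862) = (-0.000258, -0.002048)  (running Σ = (-0.000152, -0.002510))
  m=-3: (-0.138386, 0.219061) × (0.032051, -0.055877) = (0.007805, 0.014754)  (running Σ = (0.007653, 0.012244))
  m=-2: (0.181624, -0.144362) × (0.045685, 0.256277) = (0.045294, 0.039951)  (running Σ = (0.052947, 0.052195))
  m=-1: (0.206944, -0.072226) × (-0.495491, -0.414974) = (-0.132511, -0.050089)  (running Σ = (-0.079564, 0.002105))
  m=0: (-0.243859, -0.000000) × (0.610986, 0.000000) = (-0.148994, -0.000000)  (running Σ = (-0.228558, 0.002105))
  m=1: (-0.206944, -0.072226) × (0.495491, -0.414974) = (-0.132511, 0.050089)  (running Σ = (-0.361069, 0.052195))
  m=2: (0.181624, 0.144362) × (0.045685, -0.256277) = (0.045294, -0.039951)  (running Σ = (-0.315775, 0.012244))
  m=3: (0.138386, 0.219061) × (-0.032051, -0.055877) = (0.007805, -0.014754)  (running Σ = (-0.307970, -0.002510))
  m=4: (-0.041677, -0.179919) × (-0.010489, -0.003862) = (-0.000258, 0.002048)  (running Σ = (-0.308228, -0.000462))
  m=5: (0.036511, -0.336223) × (-0.001347, 0.000483) = (0.000113, 0.000470)  (running Σ = (-0.308115, 0.000008))
  m=6: (-0.022766, 0.047866) × (-0.000069, 0.000118) = (-0.000004, -0.000006)  (running Σ = (-0.308119, 0.000002))
  m=7: (-0.305215, 0.308681) × (0.000002, 0.000009) = (-0.000003, -0.000002)  (running Σ = (-0.308122, 0.000000))
  m=8: (-0.333563, 0.163295) × (0.000000, 0.000000) = (-0.000000, -0.000000)  (running Σ = (-0.308122, -0.000000))
Accumulated sum (-0.308122, -0.000000); after 4π/(2l+1) scaling, (-0.227763, -0.000000) ⇒ P_8 = -0.227763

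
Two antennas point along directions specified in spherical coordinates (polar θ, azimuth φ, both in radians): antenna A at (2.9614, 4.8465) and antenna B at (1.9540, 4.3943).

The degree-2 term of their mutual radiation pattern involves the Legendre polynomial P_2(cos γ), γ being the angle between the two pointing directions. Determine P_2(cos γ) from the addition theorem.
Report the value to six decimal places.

-0.098518

Expand P_2 via completeness: Σ_{m} conj(Y_{2,m}) at Ω₁ times Y_{2,m} at Ω₂ —
  [-2]  conj(Y_{2,-2})(Ω₁) = -0.01196 - 0.00329j ; Y_{2,-2}(Ω₂) = -0.26727 - 0.19741j ; Δ = 0.00255 + 0.00324j
  [-1]  conj(Y_{2,-1})(Ω₁) = -0.01821 + 0.13499j ; Y_{2,-1}(Ω₂) = 0.08379 - 0.25446j ; Δ = 0.03282 + 0.01594j
  [+0]  conj(Y_{2,0})(Ω₁) = 0.60039 + 0.00000j ; Y_{2,0}(Ω₂) = -0.18312 + 0.00000j ; Δ = -0.10994 + 0.00000j
  [+1]  conj(Y_{2,1})(Ω₁) = 0.01821 + 0.13499j ; Y_{2,1}(Ω₂) = -0.08379 - 0.25446j ; Δ = 0.03282 - 0.01594j
  [+2]  conj(Y_{2,2})(Ω₁) = -0.01196 + 0.00329j ; Y_{2,2}(Ω₂) = -0.26727 + 0.19741j ; Δ = 0.00255 - 0.00324j
Total Σ_m = -0.03920 + 0.00000j. Multiply by 2.513274: -0.09852 + 0.00000j. P_2(cos γ) = -0.098518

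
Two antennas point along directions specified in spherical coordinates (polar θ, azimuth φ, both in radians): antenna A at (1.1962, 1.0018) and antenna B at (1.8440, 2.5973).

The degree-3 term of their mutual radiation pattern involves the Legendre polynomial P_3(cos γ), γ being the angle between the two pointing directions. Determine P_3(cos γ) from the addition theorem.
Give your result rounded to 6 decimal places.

Term-by-term m-sum for l=3 (normalisation 4π/7 = 1.795196):
  m=-3: Y*=-0.33319 + 0.04566j  Y=0.02311 - 0.37178j  product 0.00928 + 0.12493j
  m=-2: Y*=-0.13584 + 0.29401j  Y=-0.11857 - 0.22652j  product 0.08271 - 0.00409j
  m=-1: Y*=-0.05357 - 0.08377j  Y=0.16932 + 0.10248j  product -0.00049 - 0.01967j
  m=+0: Y*=-0.31823 + 0.00000j  Y=0.26542 + 0.00000j  product -0.08446 + 0.00000j
  m=+1: Y*=0.05357 - 0.08377j  Y=-0.16932 + 0.10248j  product -0.00049 + 0.01967j
  m=+2: Y*=-0.13584 - 0.29401j  Y=-0.11857 + 0.22652j  product 0.08271 + 0.00409j
  m=+3: Y*=0.33319 + 0.04566j  Y=-0.02311 - 0.37178j  product 0.00928 - 0.12493j
Accumulated sum 0.09853 + 0.00000j; after 4π/(2l+1) scaling, 0.17688 + 0.00000j ⇒ P_3 = 0.176878

0.176878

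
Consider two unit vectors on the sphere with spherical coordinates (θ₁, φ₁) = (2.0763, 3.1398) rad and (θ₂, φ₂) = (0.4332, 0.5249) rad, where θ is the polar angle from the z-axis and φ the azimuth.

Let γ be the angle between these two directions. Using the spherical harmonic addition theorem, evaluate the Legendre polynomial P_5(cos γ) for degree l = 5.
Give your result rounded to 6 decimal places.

0.418735

Term-by-term m-sum for l=5 (normalisation 4π/11 = 1.142397):
  term(m=-5) = 0.00126 + 0.00070j   from Y*(Ω₁)=-0.23795 + 0.00213j, Y(Ω₂)=-0.00526 - 0.00299j
  term(m=-4) = 0.00880 + 0.01481j   from Y*(Ω₁)=-0.41648 + 0.00299j, Y(Ω₂)=-0.02087 - 0.03571j
  term(m=-3) = 0.00039 + 0.04223j   from Y*(Ω₁)=-0.25729 + 0.00138j, Y(Ω₂)=-0.00064 - 0.16413j
  term(m=-2) = 0.03675 - 0.06457j   from Y*(Ω₁)=0.18628 - 0.00067j, Y(Ω₂)=0.19851 - 0.34591j
  term(m=-1) = 0.13662 - 0.07944j   from Y*(Ω₁)=0.31615 - 0.00057j, Y(Ω₂)=0.43259 - 0.25051j
  term(m=+0) = -0.00109 + 0.00000j   from Y*(Ω₁)=-0.11607 + 0.00000j, Y(Ω₂)=0.00937 + 0.00000j
  term(m=+1) = 0.13662 + 0.07944j   from Y*(Ω₁)=-0.31615 - 0.00057j, Y(Ω₂)=-0.43259 - 0.25051j
  term(m=+2) = 0.03675 + 0.06457j   from Y*(Ω₁)=0.18628 + 0.00067j, Y(Ω₂)=0.19851 + 0.34591j
  term(m=+3) = 0.00039 - 0.04223j   from Y*(Ω₁)=0.25729 + 0.00138j, Y(Ω₂)=0.00064 - 0.16413j
  term(m=+4) = 0.00880 - 0.01481j   from Y*(Ω₁)=-0.41648 - 0.00299j, Y(Ω₂)=-0.02087 + 0.03571j
  term(m=+5) = 0.00126 - 0.00070j   from Y*(Ω₁)=0.23795 + 0.00213j, Y(Ω₂)=0.00526 - 0.00299j
Accumulated sum 0.36654 - 0.00000j; after 4π/(2l+1) scaling, 0.41874 - 0.00000j ⇒ P_5 = 0.418735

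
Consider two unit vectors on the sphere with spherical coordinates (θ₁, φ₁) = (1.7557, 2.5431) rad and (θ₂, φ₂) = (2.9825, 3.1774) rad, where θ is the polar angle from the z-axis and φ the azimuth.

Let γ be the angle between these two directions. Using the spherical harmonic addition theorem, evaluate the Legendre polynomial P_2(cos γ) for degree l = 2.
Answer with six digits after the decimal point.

-0.358661

Addition theorem: P_2(cos γ) = (4π/5) Σ_m Y*_{lm}(Ω₁) Y_{lm}(Ω₂), m = −2…2:
  m=-2: (0.136286, -0.347444) × (0.009670, -0.000694) = (0.001077, -0.003454)  (running Σ = (0.001077, -0.003454))
  m=-1: (0.115347, -0.078658) × (0.120766, -0.004326) = (0.013590, -0.009998)  (running Σ = (0.014666, -0.013452))
  m=0: (-0.283409, -0.000000) × (0.607036, 0.000000) = (-0.172040, -0.000000)  (running Σ = (-0.157373, -0.013452))
  m=1: (-0.115347, -0.078658) × (-0.120766, -0.004326) = (0.013590, 0.009998)  (running Σ = (-0.143784, -0.003454))
  m=2: (0.136286, 0.347444) × (0.009670, 0.000694) = (0.001077, 0.003454)  (running Σ = (-0.142707, -0.000000))
Accumulated sum (-0.142707, -0.000000); after 4π/(2l+1) scaling, (-0.358661, -0.000000) ⇒ P_2 = -0.358661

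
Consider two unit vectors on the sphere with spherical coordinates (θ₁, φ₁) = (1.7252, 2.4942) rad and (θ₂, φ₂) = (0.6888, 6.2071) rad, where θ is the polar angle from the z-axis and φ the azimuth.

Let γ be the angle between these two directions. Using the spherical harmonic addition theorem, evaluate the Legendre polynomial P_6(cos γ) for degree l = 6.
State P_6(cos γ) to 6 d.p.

Summing Y*_{l m}(θ₁,φ₁)·Y_{l m}(θ₂,φ₂) over m ∈ [−6, 6]; prefactor 4π/(2·6+1) = 0.966644:
  [-6]  conj(Y_{6,-6})(Ω₁) = -0.33118 + 0.30408j ; Y_{6,-6}(Ω₂) = 0.02859 + 0.01404j ; Δ = -0.01374 + 0.00404j
  [-5]  conj(Y_{6,-5})(Ω₁) = -0.24131 + 0.02308j ; Y_{6,-5}(Ω₂) = 0.12445 + 0.04977j ; Δ = -0.03118 - 0.00914j
  [-4]  conj(Y_{6,-4})(Ω₁) = 0.21425 + 0.13195j ; Y_{6,-4}(Ω₂) = 0.30867 + 0.09695j ; Δ = 0.05334 + 0.06150j
  [-3]  conj(Y_{6,-3})(Ω₁) = 0.09609 + 0.24674j ; Y_{6,-3}(Ω₂) = 0.44729 + 0.10391j ; Δ = 0.01734 + 0.12035j
  [-2]  conj(Y_{6,-2})(Ω₁) = 0.05137 - 0.18135j ; Y_{6,-2}(Ω₂) = 0.25935 + 0.03977j ; Δ = 0.02053 - 0.04499j
  [-1]  conj(Y_{6,-1})(Ω₁) = 0.21517 - 0.16269j ; Y_{6,-1}(Ω₂) = -0.23340 - 0.01779j ; Δ = -0.05312 + 0.03414j
  [+0]  conj(Y_{6,0})(Ω₁) = -0.17098 + 0.00000j ; Y_{6,0}(Ω₂) = -0.34380 + 0.00000j ; Δ = 0.05878 + 0.00000j
  [+1]  conj(Y_{6,1})(Ω₁) = -0.21517 - 0.16269j ; Y_{6,1}(Ω₂) = 0.23340 - 0.01779j ; Δ = -0.05312 - 0.03414j
  [+2]  conj(Y_{6,2})(Ω₁) = 0.05137 + 0.18135j ; Y_{6,2}(Ω₂) = 0.25935 - 0.03977j ; Δ = 0.02053 + 0.04499j
  [+3]  conj(Y_{6,3})(Ω₁) = -0.09609 + 0.24674j ; Y_{6,3}(Ω₂) = -0.44729 + 0.10391j ; Δ = 0.01734 - 0.12035j
  [+4]  conj(Y_{6,4})(Ω₁) = 0.21425 - 0.13195j ; Y_{6,4}(Ω₂) = 0.30867 - 0.09695j ; Δ = 0.05334 - 0.06150j
  [+5]  conj(Y_{6,5})(Ω₁) = 0.24131 + 0.02308j ; Y_{6,5}(Ω₂) = -0.12445 + 0.04977j ; Δ = -0.03118 + 0.00914j
  [+6]  conj(Y_{6,6})(Ω₁) = -0.33118 - 0.30408j ; Y_{6,6}(Ω₂) = 0.02859 - 0.01404j ; Δ = -0.01374 - 0.00404j
Σ over m = 0.04515 + 0.00000j; ×(4π/13) → 0.04364 + 0.00000j. Real part: 0.043644

0.043644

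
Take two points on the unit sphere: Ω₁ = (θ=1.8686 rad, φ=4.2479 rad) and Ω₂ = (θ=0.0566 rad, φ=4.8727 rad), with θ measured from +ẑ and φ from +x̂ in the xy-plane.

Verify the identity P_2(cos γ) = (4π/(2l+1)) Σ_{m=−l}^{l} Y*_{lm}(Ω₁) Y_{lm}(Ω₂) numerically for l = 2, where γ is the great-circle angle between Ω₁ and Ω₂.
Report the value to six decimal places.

Summing Y*_{l m}(θ₁,φ₁)·Y_{l m}(θ₂,φ₂) over m ∈ [−2, 2]; prefactor 4π/(2·2+1) = 2.513274:
  [-2]  conj(Y_{2,-2})(Ω₁) = (-0.211335, 0.282770) ; Y_{2,-2}(Ω₂) = (-0.001173, 0.000390) ; Δ = (0.000138, -0.000414)
  [-1]  conj(Y_{2,-1})(Ω₁) = (0.097076, 0.193745) ; Y_{2,-1}(Ω₂) = (0.006965, 0.043073) ; Δ = (-0.007669, 0.005531)
  [+0]  conj(Y_{2,0})(Ω₁) = (-0.233930, -0.000000) ; Y_{2,0}(Ω₂) = (0.627755, 0.000000) ; Δ = (-0.146851, -0.000000)
  [+1]  conj(Y_{2,1})(Ω₁) = (-0.097076, 0.193745) ; Y_{2,1}(Ω₂) = (-0.006965, 0.043073) ; Δ = (-0.007669, -0.005531)
  [+2]  conj(Y_{2,2})(Ω₁) = (-0.211335, -0.282770) ; Y_{2,2}(Ω₂) = (-0.001173, -0.000390) ; Δ = (0.000138, 0.000414)
Accumulated sum (-0.161913, -0.000000); after 4π/(2l+1) scaling, (-0.406932, -0.000000) ⇒ P_2 = -0.406932

-0.406932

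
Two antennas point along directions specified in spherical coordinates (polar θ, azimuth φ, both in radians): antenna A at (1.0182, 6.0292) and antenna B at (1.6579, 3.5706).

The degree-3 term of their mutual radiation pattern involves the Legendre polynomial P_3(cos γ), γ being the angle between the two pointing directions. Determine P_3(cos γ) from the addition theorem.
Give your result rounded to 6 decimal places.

Addition theorem: P_3(cos γ) = (4π/7) Σ_m Y*_{lm}(Ω₁) Y_{lm}(Ω₂), m = −3…3:
  m=-3: (0.186140, -0.177612) × (-0.115491, 0.395999) = (0.048836, 0.094224)  (running Σ = (0.048836, 0.094224))
  m=-2: (0.339568, -0.189036) × (-0.057699, 0.066753) = (-0.006974, 0.033574)  (running Σ = (0.041862, 0.127798))
  m=-1: (0.100536, -0.026098) × (0.281701, -0.128855) = (0.024958, -0.020307)  (running Σ = (0.066820, 0.107492))
  m=0: (-0.317797, -0.000000) × (0.096163, 0.000000) = (-0.030560, -0.000000)  (running Σ = (0.036260, 0.107492))
  m=1: (-0.100536, -0.026098) × (-0.281701, -0.128855) = (0.024958, 0.020307)  (running Σ = (0.061218, 0.127798))
  m=2: (0.339568, 0.189036) × (-0.057699, -0.066753) = (-0.006974, -0.033574)  (running Σ = (0.054244, 0.094224))
  m=3: (-0.186140, -0.177612) × (0.115491, 0.395999) = (0.048836, -0.094224)  (running Σ = (0.103081, 0.000000))
Accumulated sum (0.103081, 0.000000); after 4π/(2l+1) scaling, (0.185050, 0.000000) ⇒ P_3 = 0.185050

0.185050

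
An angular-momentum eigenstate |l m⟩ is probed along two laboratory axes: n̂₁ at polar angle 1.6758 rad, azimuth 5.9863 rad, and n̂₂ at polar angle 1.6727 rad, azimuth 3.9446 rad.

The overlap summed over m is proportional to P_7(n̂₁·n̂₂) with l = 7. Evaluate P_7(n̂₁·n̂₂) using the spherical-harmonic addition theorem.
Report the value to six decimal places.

-0.081358

Summing Y*_{l m}(θ₁,φ₁)·Y_{l m}(θ₂,φ₂) over m ∈ [−7, 7]; prefactor 4π/(2·7+1) = 0.837758:
  m=-7: -0.23376 - 0.42047j × -0.38027 - 0.29643j = -0.03575 + 0.22919j  (running Σ = -0.03575 + 0.22919j)
  m=-6: 0.03964 + 0.18552j × -0.01946 - 0.18345j = 0.03326 - 0.01088j  (running Σ = -0.00249 + 0.21830j)
  m=-5: -0.02639 + 0.30482j × -0.19870 + 0.23718j = -0.06705 - 0.06683j  (running Σ = -0.06954 + 0.15147j)
  m=-4: 0.08038 - 0.19937j × -0.20899 + 0.01475j = -0.01386 + 0.04285j  (running Σ = -0.08340 + 0.19433j)
  m=-3: 0.15687 - 0.19393j × 0.18887 + 0.16990j = 0.06257 - 0.00998j  (running Σ = -0.02082 + 0.18435j)
  m=-2: -0.18563 + 0.12530j × 0.00770 + 0.21845j = -0.02880 - 0.03958j  (running Σ = -0.04962 + 0.14477j)
  m=-1: -0.21723 + 0.06646j × 0.16133 - 0.16711j = -0.02394 + 0.04702j  (running Σ = -0.07356 + 0.19179j)
  m=0: 0.22632 + 0.00000j × 0.22099 + 0.00000j = 0.05002 + 0.00000j  (running Σ = -0.02355 + 0.19179j)
  m=1: 0.21723 + 0.06646j × -0.16133 - 0.16711j = -0.02394 - 0.04702j  (running Σ = -0.04749 + 0.14477j)
  m=2: -0.18563 - 0.12530j × 0.00770 - 0.21845j = -0.02880 + 0.03958j  (running Σ = -0.07629 + 0.18435j)
  m=3: -0.15687 - 0.19393j × -0.18887 + 0.16990j = 0.06257 + 0.00998j  (running Σ = -0.01372 + 0.19433j)
  m=4: 0.08038 + 0.19937j × -0.20899 - 0.01475j = -0.01386 - 0.04285j  (running Σ = -0.02758 + 0.15147j)
  m=5: 0.02639 + 0.30482j × 0.19870 + 0.23718j = -0.06705 + 0.06683j  (running Σ = -0.09463 + 0.21830j)
  m=6: 0.03964 - 0.18552j × -0.01946 + 0.18345j = 0.03326 + 0.01088j  (running Σ = -0.06137 + 0.22919j)
  m=7: 0.23376 - 0.42047j × 0.38027 - 0.29643j = -0.03575 - 0.22919j  (running Σ = -0.09711 + 0.00000j)
Σ over m = -0.09711 + 0.00000j; ×(4π/15) → -0.08136 + 0.00000j. Real part: -0.081358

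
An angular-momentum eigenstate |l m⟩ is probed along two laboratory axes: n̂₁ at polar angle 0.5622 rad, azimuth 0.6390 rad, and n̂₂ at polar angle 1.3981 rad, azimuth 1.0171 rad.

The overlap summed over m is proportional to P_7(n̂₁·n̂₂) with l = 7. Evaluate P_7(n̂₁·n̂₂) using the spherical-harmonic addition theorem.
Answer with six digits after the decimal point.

0.298296

Addition theorem: P_7(cos γ) = (4π/15) Σ_m Y*_{lm}(Ω₁) Y_{lm}(Ω₂), m = −7…7:
  m=-7: Y*=-0.001450-0.005940i  Y=+0.301685-0.334218i  product -0.002423-0.001308i
  m=-6: Y*=-0.027952-0.023183i  Y=+0.289080+0.052779i  product -0.006857-0.008177i
  m=-5: Y*=-0.130978-0.007002i  Y=-0.076458-0.195322i  product +0.008647+0.026118i
  m=-4: Y*=-0.263454+0.174720i  Y=+0.186548-0.248479i  product -0.005733+0.098056i
  m=-3: Y*=-0.165089+0.457649i  Y=-0.123856-0.011214i  product +0.025579-0.054831i
  m=-2: Y*=+0.103533+0.343436i  Y=-0.138515-0.277200i  product +0.080860-0.076270i
  m=-1: Y*=-0.127013-0.094370i  Y=-0.047454+0.076761i  product +0.013271-0.005271i
  m=+0: Y*=-0.419363-0.000000i  Y=-0.308504+0.000000i  product +0.129375+0.000000i
  m=+1: Y*=+0.127013-0.094370i  Y=+0.047454+0.076761i  product +0.013271+0.005271i
  m=+2: Y*=+0.103533-0.343436i  Y=-0.138515+0.277200i  product +0.080860+0.076270i
  m=+3: Y*=+0.165089+0.457649i  Y=+0.123856-0.011214i  product +0.025579+0.054831i
  m=+4: Y*=-0.263454-0.174720i  Y=+0.186548+0.248479i  product -0.005733-0.098056i
  m=+5: Y*=+0.130978-0.007002i  Y=+0.076458-0.195322i  product +0.008647-0.026118i
  m=+6: Y*=-0.027952+0.023183i  Y=+0.289080-0.052779i  product -0.006857+0.008177i
  m=+7: Y*=+0.001450-0.005940i  Y=-0.301685-0.334218i  product -0.002423+0.001308i
Σ over m = +0.356064+0.000000i; ×(4π/15) → +0.298296+0.000000i. Real part: 0.298296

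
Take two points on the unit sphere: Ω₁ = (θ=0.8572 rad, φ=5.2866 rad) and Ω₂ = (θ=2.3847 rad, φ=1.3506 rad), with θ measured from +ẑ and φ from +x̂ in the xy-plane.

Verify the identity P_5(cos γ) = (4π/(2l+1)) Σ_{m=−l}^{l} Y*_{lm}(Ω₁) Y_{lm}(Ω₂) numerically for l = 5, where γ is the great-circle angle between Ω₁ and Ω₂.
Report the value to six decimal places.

0.318913

Expand P_5 via completeness: Σ_{m} conj(Y_{5,m}) at Ω₁ times Y_{5,m} at Ω₂ —
  [-5]  conj(Y_{5,-5})(Ω₁) = +0.030634+0.110458i ; Y_{5,-5}(Ω₂) = +0.063178-0.032077i ; Δ = +0.005479+0.005996i
  [-4]  conj(Y_{5,-4})(Ω₁) = -0.208363+0.234689i ; Y_{5,-4}(Ω₂) = -0.150998-0.182949i ; Δ = +0.074399+0.002682i
  [-3]  conj(Y_{5,-3})(Ω₁) = -0.422013-0.064574i ; Y_{5,-3}(Ω₂) = -0.258159+0.332230i ; Δ = +0.130400-0.123535i
  [-2]  conj(Y_{5,-2})(Ω₁) = -0.074161-0.165014i ; Y_{5,-2}(Ω₂) = +0.307662+0.144989i ; Δ = +0.001109-0.061521i
  [-1]  conj(Y_{5,-1})(Ω₁) = -0.150378+0.232450i ; Y_{5,-1}(Ω₂) = -0.025629+0.114503i ; Δ = -0.022762-0.023176i
  [+0]  conj(Y_{5,0})(Ω₁) = -0.262304-0.000000i ; Y_{5,0}(Ω₂) = +0.373942+0.000000i ; Δ = -0.098086-0.000000i
  [+1]  conj(Y_{5,1})(Ω₁) = +0.150378+0.232450i ; Y_{5,1}(Ω₂) = +0.025629+0.114503i ; Δ = -0.022762+0.023176i
  [+2]  conj(Y_{5,2})(Ω₁) = -0.074161+0.165014i ; Y_{5,2}(Ω₂) = +0.307662-0.144989i ; Δ = +0.001109+0.061521i
  [+3]  conj(Y_{5,3})(Ω₁) = +0.422013-0.064574i ; Y_{5,3}(Ω₂) = +0.258159+0.332230i ; Δ = +0.130400+0.123535i
  [+4]  conj(Y_{5,4})(Ω₁) = -0.208363-0.234689i ; Y_{5,4}(Ω₂) = -0.150998+0.182949i ; Δ = +0.074399-0.002682i
  [+5]  conj(Y_{5,5})(Ω₁) = -0.030634+0.110458i ; Y_{5,5}(Ω₂) = -0.063178-0.032077i ; Δ = +0.005479-0.005996i
Σ over m = +0.279161-0.000000i; ×(4π/11) → +0.318913-0.000000i. Real part: 0.318913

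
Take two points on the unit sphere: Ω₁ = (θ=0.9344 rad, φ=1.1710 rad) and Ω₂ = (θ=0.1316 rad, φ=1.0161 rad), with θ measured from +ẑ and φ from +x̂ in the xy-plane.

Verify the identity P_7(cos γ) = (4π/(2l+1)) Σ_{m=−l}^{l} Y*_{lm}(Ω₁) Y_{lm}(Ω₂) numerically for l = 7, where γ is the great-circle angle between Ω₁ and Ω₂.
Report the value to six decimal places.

Term-by-term m-sum for l=7 (normalisation 4π/15 = 0.837758):
  term(m=-7) = (0.000000, 0.000000)   from Y*(Ω₁)=(-0.036600, 0.102482), Y(Ω₂)=(0.000000, -0.000000)
  term(m=-6) = (0.000002, 0.000002)   from Y*(Ω₁)=(0.221621, 0.203506), Y(Ω₂)=(0.000009, 0.000002)
  term(m=-5) = (0.000053, 0.000052)   from Y*(Ω₁)=(0.403370, -0.184109), Y(Ω₂)=(0.000060, 0.000157)
  term(m=-4) = (0.000499, 0.000356)   from Y*(Ω₁)=(-0.008243, -0.290271), Y(Ω₂)=(-0.001273, 0.001681)
  term(m=-3) = (-0.002424, -0.001215)   from Y*(Ω₁)=(0.132571, 0.051634), Y(Ω₂)=(-0.018978, -0.001776)
  term(m=-2) = (-0.041402, -0.013253)   from Y*(Ω₁)=(0.252046, -0.259305), Y(Ω₂)=(-0.053520, -0.107644)
  term(m=-1) = (-0.004023, -0.000628)   from Y*(Ω₁)=(-0.003330, -0.007880), Y(Ω₂)=(0.250715, -0.404650)
  term(m=+0) = (0.297962, 0.000000)   from Y*(Ω₁)=(0.353410, -0.000000), Y(Ω₂)=(0.843104, 0.000000)
  term(m=+1) = (-0.004023, 0.000628)   from Y*(Ω₁)=(0.003330, -0.007880), Y(Ω₂)=(-0.250715, -0.404650)
  term(m=+2) = (-0.041402, 0.013253)   from Y*(Ω₁)=(0.252046, 0.259305), Y(Ω₂)=(-0.053520, 0.107644)
  term(m=+3) = (-0.002424, 0.001215)   from Y*(Ω₁)=(-0.132571, 0.051634), Y(Ω₂)=(0.018978, -0.001776)
  term(m=+4) = (0.000499, -0.000356)   from Y*(Ω₁)=(-0.008243, 0.290271), Y(Ω₂)=(-0.001273, -0.001681)
  term(m=+5) = (0.000053, -0.000052)   from Y*(Ω₁)=(-0.403370, -0.184109), Y(Ω₂)=(-0.000060, 0.000157)
  term(m=+6) = (0.000002, -0.000002)   from Y*(Ω₁)=(0.221621, -0.203506), Y(Ω₂)=(0.000009, -0.000002)
  term(m=+7) = (0.000000, -0.000000)   from Y*(Ω₁)=(0.036600, 0.102482), Y(Ω₂)=(-0.000000, -0.000000)
Accumulated sum (0.203369, -0.000000); after 4π/(2l+1) scaling, (0.170374, -0.000000) ⇒ P_7 = 0.170374

0.170374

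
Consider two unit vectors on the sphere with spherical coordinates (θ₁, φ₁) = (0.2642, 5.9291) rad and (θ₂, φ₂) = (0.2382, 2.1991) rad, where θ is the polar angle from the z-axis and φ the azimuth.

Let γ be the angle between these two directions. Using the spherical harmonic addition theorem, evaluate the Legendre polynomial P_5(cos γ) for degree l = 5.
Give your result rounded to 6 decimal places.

-0.120520

Addition theorem: P_5(cos γ) = (4π/11) Σ_m Y*_{lm}(Ω₁) Y_{lm}(Ω₂), m = −5…5:
  term(m=-5) = 0.00000 - 0.00000j   from Y*(Ω₁)=-0.00011 - 0.00055j, Y(Ω₂)=-0.00000 + 0.00034j
  term(m=-4) = -0.00002 + 0.00002j   from Y*(Ω₁)=0.00101 - 0.00651j, Y(Ω₂)=-0.00358 - 0.00260j
  term(m=-3) = 0.00030 - 0.00152j   from Y*(Ω₁)=0.02216 - 0.03974j, Y(Ω₂)=0.03241 - 0.01053j
  term(m=-2) = 0.01292 + 0.03108j   from Y*(Ω₁)=0.15214 - 0.13028j, Y(Ω₂)=-0.05194 + 0.15984j
  term(m=-1) = -0.21168 - 0.14125j   from Y*(Ω₁)=0.48546 - 0.17946j, Y(Ω₂)=-0.28900 - 0.39779j
  term(m=+0) = 0.29147 + 0.00000j   from Y*(Ω₁)=0.50510 + 0.00000j, Y(Ω₂)=0.57705 + 0.00000j
  term(m=+1) = -0.21168 + 0.14125j   from Y*(Ω₁)=-0.48546 - 0.17946j, Y(Ω₂)=0.28900 - 0.39779j
  term(m=+2) = 0.01292 - 0.03108j   from Y*(Ω₁)=0.15214 + 0.13028j, Y(Ω₂)=-0.05194 - 0.15984j
  term(m=+3) = 0.00030 + 0.00152j   from Y*(Ω₁)=-0.02216 - 0.03974j, Y(Ω₂)=-0.03241 - 0.01053j
  term(m=+4) = -0.00002 - 0.00002j   from Y*(Ω₁)=0.00101 + 0.00651j, Y(Ω₂)=-0.00358 + 0.00260j
  term(m=+5) = 0.00000 + 0.00000j   from Y*(Ω₁)=0.00011 - 0.00055j, Y(Ω₂)=0.00000 + 0.00034j
Σ over m = -0.10550 + 0.00000j; ×(4π/11) → -0.12052 + 0.00000j. Real part: -0.120520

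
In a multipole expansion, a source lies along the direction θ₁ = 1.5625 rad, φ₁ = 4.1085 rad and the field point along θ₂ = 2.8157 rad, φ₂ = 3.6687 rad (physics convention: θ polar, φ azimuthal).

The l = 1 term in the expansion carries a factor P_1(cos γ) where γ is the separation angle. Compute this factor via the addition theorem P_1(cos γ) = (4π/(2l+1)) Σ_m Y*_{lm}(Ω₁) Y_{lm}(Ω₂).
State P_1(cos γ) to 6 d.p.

Summing Y*_{l m}(θ₁,φ₁)·Y_{l m}(θ₂,φ₂) over m ∈ [−1, 1]; prefactor 4π/(2·1+1) = 4.188790:
  m=-1: (-0.196181, -0.284378) × (-0.095598, 0.055642) = (0.034578, 0.016270)  (running Σ = (0.034578, 0.016270))
  m=0: (0.004054, -0.000000) × (-0.462885, 0.000000) = (-0.001876, 0.000000)  (running Σ = (0.032701, 0.016270))
  m=1: (0.196181, -0.284378) × (0.095598, 0.055642) = (0.034578, -0.016270)  (running Σ = (0.067279, 0.000000))
Σ over m = (0.067279, 0.000000); ×(4π/3) → (0.281818, 0.000000). Real part: 0.281818

0.281818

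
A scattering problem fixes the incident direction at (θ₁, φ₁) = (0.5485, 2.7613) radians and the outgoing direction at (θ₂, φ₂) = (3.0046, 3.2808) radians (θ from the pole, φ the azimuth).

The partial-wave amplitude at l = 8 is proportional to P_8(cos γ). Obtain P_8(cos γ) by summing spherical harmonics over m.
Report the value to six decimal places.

0.063172

Term-by-term m-sum for l=8 (normalisation 4π/17 = 0.739198):
  m=-8: -0.002802-0.000279i × +0.000000-0.000000i = -0.000000+0.000000i  (running Σ = -0.000000+0.000000i)
  m=-7: +0.016353+0.008504i × +0.000001-0.000001i = +0.000000-0.000000i  (running Σ = +0.000000-0.000000i)
  m=-6: -0.048973-0.056866i × +0.000022-0.000025i = -0.000003-0.000000i  (running Σ = -0.000002-0.000000i)
  m=-5: +0.068778+0.200360i × +0.000344-0.000288i = +0.000081+0.000049i  (running Σ = +0.000079+0.000049i)
  m=-4: +0.020502-0.412803i × +0.003804-0.002368i = -0.000900-0.001619i  (running Σ = -0.000821-0.001570i)
  m=-3: -0.208973+0.455753i × +0.030304-0.013447i = -0.000204+0.016621i  (running Σ = -0.001025+0.015051i)
  m=-2: +0.153524-0.146088i × +0.166668-0.047640i = +0.018628-0.031662i  (running Σ = +0.017603-0.016611i)
  m=-1: +0.298095-0.119164i × +0.563466-0.078949i = +0.158558-0.090679i  (running Σ = +0.176161-0.107290i)
  m=0: -0.332792-0.000000i × +0.801890+0.000000i = -0.266863-0.000000i  (running Σ = -0.090701-0.107290i)
  m=1: -0.298095-0.119164i × -0.563466-0.078949i = +0.158558+0.090679i  (running Σ = +0.067857-0.016611i)
  m=2: +0.153524+0.146088i × +0.166668+0.047640i = +0.018628+0.031662i  (running Σ = +0.086485+0.015051i)
  m=3: +0.208973+0.455753i × -0.030304-0.013447i = -0.000204-0.016621i  (running Σ = +0.086280-0.001570i)
  m=4: +0.020502+0.412803i × +0.003804+0.002368i = -0.000900+0.001619i  (running Σ = +0.085381+0.000049i)
  m=5: -0.068778+0.200360i × -0.000344-0.000288i = +0.000081-0.000049i  (running Σ = +0.085462-0.000000i)
  m=6: -0.048973+0.056866i × +0.000022+0.000025i = -0.000003+0.000000i  (running Σ = +0.085460-0.000000i)
  m=7: -0.016353+0.008504i × -0.000001-0.000001i = +0.000000+0.000000i  (running Σ = +0.085460+0.000000i)
  m=8: -0.002802+0.000279i × +0.000000+0.000000i = -0.000000-0.000000i  (running Σ = +0.085460-0.000000i)
Σ over m = +0.085460-0.000000i; ×(4π/17) → +0.063172-0.000000i. Real part: 0.063172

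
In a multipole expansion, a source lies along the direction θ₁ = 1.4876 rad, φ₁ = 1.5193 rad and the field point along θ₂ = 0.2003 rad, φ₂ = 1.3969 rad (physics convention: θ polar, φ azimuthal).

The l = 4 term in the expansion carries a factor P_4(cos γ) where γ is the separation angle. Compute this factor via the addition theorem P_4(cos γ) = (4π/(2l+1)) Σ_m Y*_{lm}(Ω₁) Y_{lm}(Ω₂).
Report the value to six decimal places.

Addition theorem: P_4(cos γ) = (4π/9) Σ_m Y*_{lm}(Ω₁) Y_{lm}(Ω₂), m = −4…4:
  term(m=-4) = (0.000267, 0.000142)   from Y*(Ω₁)=(0.427215, -0.089266), Y(Ω₂)=(0.000532, 0.000444)
  term(m=-3) = (0.000928, 0.000357)   from Y*(Ω₁)=(-0.015840, -0.101713), Y(Ω₂)=(-0.004815, 0.008376)
  term(m=-2) = (-0.023246, -0.005807)   from Y*(Ω₁)=(0.314479, -0.032504), Y(Ω₂)=(-0.071248, -0.025830)
  term(m=-1) = (-0.039416, -0.004849)   from Y*(Ω₁)=(-0.005952, -0.115486), Y(Ω₂)=(0.059419, -0.338240)
  term(m=+0) = (0.202374, 0.000000)   from Y*(Ω₁)=(0.295618, -0.000000), Y(Ω₂)=(0.684580, 0.000000)
  term(m=+1) = (-0.039416, 0.004849)   from Y*(Ω₁)=(0.005952, -0.115486), Y(Ω₂)=(-0.059419, -0.338240)
  term(m=+2) = (-0.023246, 0.005807)   from Y*(Ω₁)=(0.314479, 0.032504), Y(Ω₂)=(-0.071248, 0.025830)
  term(m=+3) = (0.000928, -0.000357)   from Y*(Ω₁)=(0.015840, -0.101713), Y(Ω₂)=(0.004815, 0.008376)
  term(m=+4) = (0.000267, -0.000142)   from Y*(Ω₁)=(0.427215, 0.089266), Y(Ω₂)=(0.000532, -0.000444)
Σ over m = (0.079442, -0.000000); ×(4π/9) → (0.110922, -0.000000). Real part: 0.110922

0.110922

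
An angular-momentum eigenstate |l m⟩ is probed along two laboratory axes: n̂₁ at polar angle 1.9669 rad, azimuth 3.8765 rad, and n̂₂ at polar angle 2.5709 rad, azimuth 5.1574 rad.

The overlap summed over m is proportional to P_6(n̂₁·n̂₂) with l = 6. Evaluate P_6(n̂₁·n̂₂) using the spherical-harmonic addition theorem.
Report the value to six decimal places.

Term-by-term m-sum for l=6 (normalisation 4π/13 = 0.966644):
  m=-6: -0.088863-0.284303i × +0.010696+0.005454i = +0.000600-0.003526i  (running Σ = +0.000600-0.003526i)
  m=-5: -0.371678-0.219245i × -0.051412+0.039430i = +0.027753-0.003384i  (running Σ = +0.028353-0.006909i)
  m=-4: -0.161418+0.033051i × -0.042856-0.201814i = +0.013588+0.031160i  (running Σ = +0.041941+0.024251i)
  m=-3: +0.159267-0.216647i × +0.402483+0.096689i = +0.085050-0.071797i  (running Σ = +0.126991-0.047547i)
  m=-2: -0.026499-0.261524i × -0.287302+0.354718i = +0.100381+0.065737i  (running Σ = +0.227372+0.018190i)
  m=-1: +0.137669+0.124425i × -0.024550-0.051477i = +0.003025-0.010142i  (running Σ = +0.230397+0.008048i)
  m=0: +0.280478-0.000000i × -0.418054+0.000000i = -0.117255+0.000000i  (running Σ = +0.113142+0.008048i)
  m=1: -0.137669+0.124425i × +0.024550-0.051477i = +0.003025+0.010142i  (running Σ = +0.116167+0.018190i)
  m=2: -0.026499+0.261524i × -0.287302-0.354718i = +0.100381-0.065737i  (running Σ = +0.216548-0.047547i)
  m=3: -0.159267-0.216647i × -0.402483+0.096689i = +0.085050+0.071797i  (running Σ = +0.301598+0.024251i)
  m=4: -0.161418-0.033051i × -0.042856+0.201814i = +0.013588-0.031160i  (running Σ = +0.315186-0.006909i)
  m=5: +0.371678-0.219245i × +0.051412+0.039430i = +0.027753+0.003384i  (running Σ = +0.342939-0.003526i)
  m=6: -0.088863+0.284303i × +0.010696-0.005454i = +0.000600+0.003526i  (running Σ = +0.343539+0.000000i)
Total Σ_m = +0.343539+0.000000i. Multiply by 0.966644: +0.332080+0.000000i. P_6(cos γ) = 0.332080

0.332080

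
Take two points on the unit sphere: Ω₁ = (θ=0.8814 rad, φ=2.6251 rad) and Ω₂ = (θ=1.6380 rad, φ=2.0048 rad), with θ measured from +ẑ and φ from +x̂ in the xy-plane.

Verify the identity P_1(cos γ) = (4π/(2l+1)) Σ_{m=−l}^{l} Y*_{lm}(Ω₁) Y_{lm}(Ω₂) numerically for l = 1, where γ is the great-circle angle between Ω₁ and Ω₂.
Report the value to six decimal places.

Summing Y*_{l m}(θ₁,φ₁)·Y_{l m}(θ₂,φ₂) over m ∈ [−1, 1]; prefactor 4π/(2·1+1) = 4.188790:
  term(m=-1) = 0.07478 + 0.05342j   from Y*(Ω₁)=-0.23182 + 0.13165j, Y(Ω₂)=-0.14495 - 0.31276j
  term(m=+0) = -0.01020 + 0.00000j   from Y*(Ω₁)=0.31079 + 0.00000j, Y(Ω₂)=-0.03281 + 0.00000j
  term(m=+1) = 0.07478 - 0.05342j   from Y*(Ω₁)=0.23182 + 0.13165j, Y(Ω₂)=0.14495 - 0.31276j
Total Σ_m = 0.13936 + 0.00000j. Multiply by 4.188790: 0.58375 + 0.00000j. P_1(cos γ) = 0.583747

0.583747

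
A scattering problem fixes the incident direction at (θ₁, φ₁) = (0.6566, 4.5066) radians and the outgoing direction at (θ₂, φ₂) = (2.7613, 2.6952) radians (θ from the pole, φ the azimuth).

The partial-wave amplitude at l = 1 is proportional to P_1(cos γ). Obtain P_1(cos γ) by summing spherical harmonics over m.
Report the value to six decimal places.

-0.789476

Addition theorem: P_1(cos γ) = (4π/3) Σ_m Y*_{lm}(Ω₁) Y_{lm}(Ω₂), m = −1…1:
  [-1]  conj(Y_{1,-1})(Ω₁) = -0.043095-0.206449i ; Y_{1,-1}(Ω₂) = -0.115678-0.055365i ; Δ = -0.006445+0.026268i
  [+0]  conj(Y_{1,0})(Ω₁) = +0.387008-0.000000i ; Y_{1,0}(Ω₂) = -0.453695+0.000000i ; Δ = -0.175584+0.000000i
  [+1]  conj(Y_{1,1})(Ω₁) = +0.043095-0.206449i ; Y_{1,1}(Ω₂) = +0.115678-0.055365i ; Δ = -0.006445-0.026268i
Accumulated sum -0.188474+0.000000i; after 4π/(2l+1) scaling, -0.789476+0.000000i ⇒ P_1 = -0.789476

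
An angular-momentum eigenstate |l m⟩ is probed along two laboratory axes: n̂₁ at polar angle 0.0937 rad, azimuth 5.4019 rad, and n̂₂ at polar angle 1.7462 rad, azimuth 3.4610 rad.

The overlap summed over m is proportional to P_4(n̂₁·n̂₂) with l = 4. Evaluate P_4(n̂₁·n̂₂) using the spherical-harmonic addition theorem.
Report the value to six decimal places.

Term-by-term m-sum for l=4 (normalisation 4π/9 = 1.396263):
  m=-4: -0.00003 + 0.00001j × 0.12022 - 0.39824j = 0.00000 + 0.00001j  (running Σ = 0.00000 + 0.00001j)
  m=-3: -0.00090 - 0.00049j × 0.11990 - 0.17061j = -0.00019 + 0.00009j  (running Σ = -0.00019 + 0.00011j)
  m=-2: -0.00331 - 0.01707j × -0.20487 + 0.15216j = 0.00328 + 0.00299j  (running Σ = 0.00309 + 0.00310j)
  m=-1: 0.11042 - 0.13392j × -0.21508 + 0.07113j = -0.01422 + 0.03666j  (running Σ = -0.01114 + 0.03976j)
  m=0: 0.80953 + 0.00000j × 0.22415 + 0.00000j = 0.18145 + 0.00000j  (running Σ = 0.17032 + 0.03976j)
  m=1: -0.11042 - 0.13392j × 0.21508 + 0.07113j = -0.01422 - 0.03666j  (running Σ = 0.15609 + 0.00310j)
  m=2: -0.00331 + 0.01707j × -0.20487 - 0.15216j = 0.00328 - 0.00299j  (running Σ = 0.15937 + 0.00011j)
  m=3: 0.00090 - 0.00049j × -0.11990 - 0.17061j = -0.00019 - 0.00009j  (running Σ = 0.15918 + 0.00001j)
  m=4: -0.00003 - 0.00001j × 0.12022 + 0.39824j = 0.00000 - 0.00001j  (running Σ = 0.15918 - 0.00000j)
Total Σ_m = 0.15918 - 0.00000j. Multiply by 1.396263: 0.22226 - 0.00000j. P_4(cos γ) = 0.222260

0.222260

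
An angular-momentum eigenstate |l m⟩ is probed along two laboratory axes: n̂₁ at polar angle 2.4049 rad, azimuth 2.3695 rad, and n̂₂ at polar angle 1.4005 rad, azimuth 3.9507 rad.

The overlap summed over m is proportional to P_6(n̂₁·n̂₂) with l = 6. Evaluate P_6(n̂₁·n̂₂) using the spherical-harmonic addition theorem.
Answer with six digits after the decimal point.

-0.203406

Summing Y*_{l m}(θ₁,φ₁)·Y_{l m}(θ₂,φ₂) over m ∈ [−6, 6]; prefactor 4π/(2·6+1) = 0.966644:
  m=-6: (-0.003543, 0.044283) × (0.062756, 0.438172) = (-0.019626, 0.001227)  (running Σ = (-0.019626, 0.001227))
  m=-5: (-0.127680, 0.111729) × (0.163090, -0.207192) = (0.002326, 0.044676)  (running Σ = (-0.017300, 0.045903))
  m=-4: (-0.365466, -0.019469) × (0.229208, -0.021803) = (-0.084192, 0.003506)  (running Σ = (-0.101492, 0.049409))
  m=-3: (-0.301208, -0.326268) × (-0.214303, -0.185797) = (0.003930, 0.125884)  (running Σ = (-0.097562, 0.175293))
  m=-2: (0.004136, -0.155402) × (-0.007651, -0.161226) = (-0.025087, 0.000522)  (running Σ = (-0.122648, 0.175815))
  m=-1: (-0.224152, 0.218265) × (-0.197817, 0.207426) = (-0.000933, -0.089671)  (running Σ = (-0.123581, 0.086143))
  m=0: (-0.258157, -0.000000) × (-0.142307, 0.000000) = (0.036738, 0.000000)  (running Σ = (-0.086844, 0.086143))
  m=1: (0.224152, 0.218265) × (0.197817, 0.207426) = (-0.000933, 0.089671)  (running Σ = (-0.087777, 0.175815))
  m=2: (0.004136, 0.155402) × (-0.007651, 0.161226) = (-0.025087, -0.000522)  (running Σ = (-0.112863, 0.175293))
  m=3: (0.301208, -0.326268) × (0.214303, -0.185797) = (0.003930, -0.125884)  (running Σ = (-0.108933, 0.049409))
  m=4: (-0.365466, 0.019469) × (0.229208, 0.021803) = (-0.084192, -0.003506)  (running Σ = (-0.193125, 0.045903))
  m=5: (0.127680, 0.111729) × (-0.163090, -0.207192) = (0.002326, -0.044676)  (running Σ = (-0.190799, 0.001227))
  m=6: (-0.003543, -0.044283) × (0.062756, -0.438172) = (-0.019626, -0.001227)  (running Σ = (-0.210425, 0.000000))
Total Σ_m = (-0.210425, 0.000000). Multiply by 0.966644: (-0.203406, 0.000000). P_6(cos γ) = -0.203406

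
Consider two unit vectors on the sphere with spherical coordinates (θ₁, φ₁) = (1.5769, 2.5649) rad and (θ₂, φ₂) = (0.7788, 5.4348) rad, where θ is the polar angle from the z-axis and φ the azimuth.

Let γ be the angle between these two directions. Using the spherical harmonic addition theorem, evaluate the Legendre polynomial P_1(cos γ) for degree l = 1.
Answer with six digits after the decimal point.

Summing Y*_{l m}(θ₁,φ₁)·Y_{l m}(θ₂,φ₂) over m ∈ [−1, 1]; prefactor 4π/(2·1+1) = 4.188790:
  m=-1: Y*=-0.289612+0.188379i  Y=+0.160462+0.182065i  product -0.080769-0.022501i
  m=+0: Y*=-0.002982-0.000000i  Y=+0.347766+0.000000i  product -0.001037-0.000000i
  m=+1: Y*=+0.289612+0.188379i  Y=-0.160462+0.182065i  product -0.080769+0.022501i
Total Σ_m = -0.162575+0.000000i. Multiply by 4.188790: -0.680991+0.000000i. P_1(cos γ) = -0.680991

-0.680991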